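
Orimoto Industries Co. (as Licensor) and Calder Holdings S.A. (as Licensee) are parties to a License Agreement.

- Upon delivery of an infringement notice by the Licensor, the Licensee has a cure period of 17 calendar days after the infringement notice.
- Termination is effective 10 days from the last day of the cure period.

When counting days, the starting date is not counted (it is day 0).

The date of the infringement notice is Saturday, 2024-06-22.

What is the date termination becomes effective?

Adding 17 calendar days to 2024-06-22 gives 2024-07-09, which is the last day of the cure period.
Adding 10 calendar days to 2024-07-09 gives 2024-07-19, which is the date termination becomes effective.

2024-07-19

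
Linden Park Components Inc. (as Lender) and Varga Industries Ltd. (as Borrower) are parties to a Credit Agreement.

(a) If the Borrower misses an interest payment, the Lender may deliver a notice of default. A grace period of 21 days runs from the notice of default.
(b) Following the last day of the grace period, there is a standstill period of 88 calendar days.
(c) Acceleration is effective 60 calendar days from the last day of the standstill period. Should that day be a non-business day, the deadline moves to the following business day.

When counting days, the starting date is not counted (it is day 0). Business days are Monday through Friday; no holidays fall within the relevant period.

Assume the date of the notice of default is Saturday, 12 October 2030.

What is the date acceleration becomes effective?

31 March 2031

The last day of the grace period: 21 calendar days after 12 October 2030 is 2 November 2030.
The last day of the standstill period: 88 calendar days after 2 November 2030 is 29 January 2031.
Adding 60 calendar days to 29 January 2031 gives 30 March 2031, which is the date acceleration becomes effective. That falls on a Sunday, so it rolls to the next business day, Monday, 31 March 2031.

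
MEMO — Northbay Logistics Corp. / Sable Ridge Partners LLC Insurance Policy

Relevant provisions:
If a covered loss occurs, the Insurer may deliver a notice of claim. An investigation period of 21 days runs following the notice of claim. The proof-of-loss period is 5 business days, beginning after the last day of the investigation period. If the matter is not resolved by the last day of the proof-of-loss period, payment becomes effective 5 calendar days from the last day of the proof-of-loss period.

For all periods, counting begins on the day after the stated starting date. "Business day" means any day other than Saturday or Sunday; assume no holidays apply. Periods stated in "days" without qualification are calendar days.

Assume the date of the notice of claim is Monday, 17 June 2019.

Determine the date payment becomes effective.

Adding 21 calendar days to 17 June 2019 gives 8 July 2019, which is the last day of the investigation period.
The last day of the proof-of-loss period: counting 5 business days from Monday, 8 July 2019 (Jul 9, Jul 10, Jul 11, Jul 12, Jul 15, skipping weekends) reaches Monday, 15 July 2019.
Adding 5 calendar days to 15 July 2019 gives 20 July 2019, which is the date payment becomes effective.

20 July 2019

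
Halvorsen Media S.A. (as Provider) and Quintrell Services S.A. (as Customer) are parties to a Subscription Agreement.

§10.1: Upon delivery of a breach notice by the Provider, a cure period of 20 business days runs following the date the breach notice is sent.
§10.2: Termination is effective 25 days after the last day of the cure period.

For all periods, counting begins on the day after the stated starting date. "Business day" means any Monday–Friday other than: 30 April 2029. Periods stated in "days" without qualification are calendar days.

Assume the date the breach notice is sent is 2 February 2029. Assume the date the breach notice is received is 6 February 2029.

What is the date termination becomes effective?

From Friday, 2 February 2029, 20 business days (Feb 5, Feb 6, Feb 7, Feb 8, …, Feb 28, Mar 1, Mar 2, skipping weekends) brings us to Friday, 2 March 2029, which is the last day of the cure period.
The date termination becomes effective: 25 calendar days after 2 March 2029 is 27 March 2029.

27 March 2029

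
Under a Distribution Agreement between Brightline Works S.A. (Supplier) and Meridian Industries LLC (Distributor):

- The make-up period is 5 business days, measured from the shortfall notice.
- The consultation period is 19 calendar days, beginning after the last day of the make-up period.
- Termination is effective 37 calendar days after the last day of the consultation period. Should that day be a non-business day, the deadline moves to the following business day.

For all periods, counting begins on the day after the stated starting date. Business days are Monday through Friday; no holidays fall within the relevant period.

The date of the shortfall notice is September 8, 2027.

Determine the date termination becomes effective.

From Wednesday, September 8, 2027, 5 business days (Sep 9, Sep 10, Sep 13, Sep 14, Sep 15, skipping weekends) brings us to Wednesday, September 15, 2027, which is the last day of the make-up period.
Adding 19 calendar days to September 15, 2027 gives October 4, 2027, which is the last day of the consultation period.
The date termination becomes effective: October 4, 2027 + 37 days = November 10, 2027. November 10, 2027 is a Wednesday, so no roll-forward applies.

November 10, 2027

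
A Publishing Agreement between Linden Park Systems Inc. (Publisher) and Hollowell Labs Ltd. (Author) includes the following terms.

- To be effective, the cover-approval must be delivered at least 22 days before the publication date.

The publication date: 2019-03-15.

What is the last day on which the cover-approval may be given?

Counting back 22 calendar days from 2019-03-15 gives 2019-02-21.

2019-02-21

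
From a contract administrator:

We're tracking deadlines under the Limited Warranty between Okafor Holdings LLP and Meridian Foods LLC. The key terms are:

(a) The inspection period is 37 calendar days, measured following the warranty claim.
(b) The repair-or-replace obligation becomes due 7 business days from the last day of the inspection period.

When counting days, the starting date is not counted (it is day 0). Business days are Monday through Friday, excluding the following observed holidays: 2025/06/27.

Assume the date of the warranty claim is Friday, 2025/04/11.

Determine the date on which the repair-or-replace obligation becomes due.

2025/05/27

The last day of the inspection period: 2025/04/11 + 37 days = 2025/05/18.
The date on which the repair-or-replace obligation becomes due: 7 business days after Sunday, 2025/05/18, skipping weekends — May 19, May 20, May 21, May 22, May 23, May 26, May 27 — lands on Tuesday, 2025/05/27.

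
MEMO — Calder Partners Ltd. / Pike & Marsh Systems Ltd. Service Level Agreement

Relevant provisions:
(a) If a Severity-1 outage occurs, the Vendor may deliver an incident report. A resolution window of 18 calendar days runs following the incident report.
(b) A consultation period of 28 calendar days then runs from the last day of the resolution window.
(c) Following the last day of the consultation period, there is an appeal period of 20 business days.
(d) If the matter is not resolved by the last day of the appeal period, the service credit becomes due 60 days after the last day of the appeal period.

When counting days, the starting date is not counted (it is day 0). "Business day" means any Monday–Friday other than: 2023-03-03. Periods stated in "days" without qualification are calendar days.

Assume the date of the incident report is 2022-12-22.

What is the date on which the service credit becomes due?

The last day of the resolution window: 2022-12-22 + 18 days = 2023-01-09.
The last day of the consultation period: 28 calendar days after 2023-01-09 is 2023-02-06.
From Monday, 2023-02-06, 20 business days (Feb 7, Feb 8, Feb 9, Feb 10, …, Mar 2, Mar 6, Mar 7, skipping weekends and the listed holiday on Mar 3) brings us to Tuesday, 2023-03-07, which is the last day of the appeal period.
The date on which the service credit becomes due: 2023-03-07 + 60 days = 2023-05-06.

2023-05-06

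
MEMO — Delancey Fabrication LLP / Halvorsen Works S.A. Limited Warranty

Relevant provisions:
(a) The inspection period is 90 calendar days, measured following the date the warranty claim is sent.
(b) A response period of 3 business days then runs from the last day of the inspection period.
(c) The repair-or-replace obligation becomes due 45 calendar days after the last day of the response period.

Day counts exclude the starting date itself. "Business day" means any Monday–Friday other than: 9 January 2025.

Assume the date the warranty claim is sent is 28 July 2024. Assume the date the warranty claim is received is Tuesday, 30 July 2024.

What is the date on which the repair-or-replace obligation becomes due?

The last day of the inspection period: 28 July 2024 + 90 days = 26 October 2024.
The last day of the response period: 3 business days after Saturday, 26 October 2024, skipping weekends — Oct 28, Oct 29, Oct 30 — lands on Wednesday, 30 October 2024.
Adding 45 calendar days to 30 October 2024 gives 14 December 2024, which is the date on which the repair-or-replace obligation becomes due.

14 December 2024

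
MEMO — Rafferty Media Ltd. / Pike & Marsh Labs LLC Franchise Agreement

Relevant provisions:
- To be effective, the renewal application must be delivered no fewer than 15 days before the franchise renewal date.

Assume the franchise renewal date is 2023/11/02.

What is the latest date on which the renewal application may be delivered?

Counting back 15 calendar days from 2023/11/02 gives 2023/10/18.

2023/10/18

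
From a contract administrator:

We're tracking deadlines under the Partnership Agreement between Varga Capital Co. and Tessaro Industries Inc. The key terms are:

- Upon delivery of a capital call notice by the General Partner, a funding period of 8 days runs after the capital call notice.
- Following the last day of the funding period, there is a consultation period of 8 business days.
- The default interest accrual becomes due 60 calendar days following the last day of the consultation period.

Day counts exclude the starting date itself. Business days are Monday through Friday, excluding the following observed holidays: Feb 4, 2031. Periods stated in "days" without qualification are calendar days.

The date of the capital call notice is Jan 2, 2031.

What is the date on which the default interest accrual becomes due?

The last day of the funding period: Jan 2, 2031 + 8 days = Jan 10, 2031.
The last day of the consultation period: 8 business days after Friday, Jan 10, 2031, skipping weekends — Jan 13, Jan 14, Jan 15, Jan 16, Jan 17, Jan 20, Jan 21, Jan 22 — lands on Wednesday, Jan 22, 2031.
The date on which the default interest accrual becomes due: Jan 22, 2031 + 60 days = Mar 23, 2031.

Mar 23, 2031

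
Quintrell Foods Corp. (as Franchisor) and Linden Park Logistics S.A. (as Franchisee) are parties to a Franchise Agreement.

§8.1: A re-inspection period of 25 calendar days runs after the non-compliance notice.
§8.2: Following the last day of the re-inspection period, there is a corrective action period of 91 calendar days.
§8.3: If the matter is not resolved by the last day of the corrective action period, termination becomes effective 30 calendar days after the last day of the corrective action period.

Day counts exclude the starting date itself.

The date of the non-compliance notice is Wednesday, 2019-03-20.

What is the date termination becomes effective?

The last day of the re-inspection period: 2019-03-20 + 25 days = 2019-04-14.
The last day of the corrective action period: 2019-04-14 + 91 days = 2019-07-14.
Adding 30 calendar days to 2019-07-14 gives 2019-08-13, which is the date termination becomes effective.

2019-08-13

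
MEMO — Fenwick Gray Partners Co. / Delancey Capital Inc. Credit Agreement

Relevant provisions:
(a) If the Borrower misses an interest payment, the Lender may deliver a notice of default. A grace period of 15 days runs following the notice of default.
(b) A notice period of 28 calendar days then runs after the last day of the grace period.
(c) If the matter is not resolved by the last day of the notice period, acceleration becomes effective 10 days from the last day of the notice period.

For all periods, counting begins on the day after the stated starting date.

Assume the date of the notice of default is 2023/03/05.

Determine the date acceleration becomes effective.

Adding 15 calendar days to 2023/03/05 gives 2023/03/20, which is the last day of the grace period.
The last day of the notice period: 28 calendar days after 2023/03/20 is 2023/04/17.
The date acceleration becomes effective: 2023/04/17 + 10 days = 2023/04/27.

2023/04/27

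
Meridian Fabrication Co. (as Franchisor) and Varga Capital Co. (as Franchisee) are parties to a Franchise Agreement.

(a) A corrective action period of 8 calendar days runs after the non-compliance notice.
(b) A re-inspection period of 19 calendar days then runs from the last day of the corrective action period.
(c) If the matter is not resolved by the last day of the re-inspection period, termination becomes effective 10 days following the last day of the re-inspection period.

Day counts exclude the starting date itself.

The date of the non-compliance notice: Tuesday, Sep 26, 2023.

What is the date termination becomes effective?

The last day of the corrective action period: 8 calendar days after Sep 26, 2023 is Oct 4, 2023.
The last day of the re-inspection period: 19 calendar days after Oct 4, 2023 is Oct 23, 2023.
Adding 10 calendar days to Oct 23, 2023 gives Nov 2, 2023, which is the date termination becomes effective.

Nov 2, 2023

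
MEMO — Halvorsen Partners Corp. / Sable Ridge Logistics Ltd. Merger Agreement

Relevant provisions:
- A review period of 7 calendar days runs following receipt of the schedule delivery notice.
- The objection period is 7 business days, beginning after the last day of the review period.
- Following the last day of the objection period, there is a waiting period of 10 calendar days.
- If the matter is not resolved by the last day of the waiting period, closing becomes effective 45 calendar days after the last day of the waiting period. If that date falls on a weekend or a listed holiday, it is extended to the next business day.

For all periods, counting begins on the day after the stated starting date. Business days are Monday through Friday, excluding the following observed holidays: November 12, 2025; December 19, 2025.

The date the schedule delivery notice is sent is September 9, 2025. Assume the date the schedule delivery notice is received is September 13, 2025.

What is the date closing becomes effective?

The last day of the review period: 7 calendar days after September 13, 2025 is September 20, 2025.
From Saturday, September 20, 2025, 7 business days (Sep 22, Sep 23, Sep 24, Sep 25, Sep 26, Sep 29, Sep 30, skipping weekends) brings us to Tuesday, September 30, 2025, which is the last day of the objection period.
The last day of the waiting period: 10 calendar days after September 30, 2025 is October 10, 2025.
The date closing becomes effective: October 10, 2025 + 45 days = November 24, 2025. November 24, 2025 is a Monday and is not a listed holiday, so no roll-forward applies.

November 24, 2025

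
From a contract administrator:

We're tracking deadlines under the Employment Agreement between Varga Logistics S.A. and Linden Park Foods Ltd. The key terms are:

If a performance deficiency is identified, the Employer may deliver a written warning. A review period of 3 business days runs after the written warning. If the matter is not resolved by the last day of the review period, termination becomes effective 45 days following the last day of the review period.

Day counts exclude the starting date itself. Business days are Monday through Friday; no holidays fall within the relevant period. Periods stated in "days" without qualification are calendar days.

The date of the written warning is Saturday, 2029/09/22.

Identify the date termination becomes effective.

2029/11/10

The last day of the review period: 3 business days after Saturday, 2029/09/22, skipping weekends — Sep 24, Sep 25, Sep 26 — lands on Wednesday, 2029/09/26.
Adding 45 calendar days to 2029/09/26 gives 2029/11/10, which is the date termination becomes effective.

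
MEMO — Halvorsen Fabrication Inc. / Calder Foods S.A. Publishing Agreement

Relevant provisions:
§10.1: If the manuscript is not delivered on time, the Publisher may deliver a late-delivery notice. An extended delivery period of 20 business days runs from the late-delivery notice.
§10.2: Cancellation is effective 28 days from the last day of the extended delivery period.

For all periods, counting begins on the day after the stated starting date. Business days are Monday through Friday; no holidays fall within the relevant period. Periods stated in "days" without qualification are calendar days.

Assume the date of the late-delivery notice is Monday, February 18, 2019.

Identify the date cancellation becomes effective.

April 15, 2019

From Monday, February 18, 2019, 20 business days (Feb 19, Feb 20, Feb 21, Feb 22, …, Mar 14, Mar 15, Mar 18, skipping weekends) brings us to Monday, March 18, 2019, which is the last day of the extended delivery period.
The date cancellation becomes effective: 28 calendar days after March 18, 2019 is April 15, 2019.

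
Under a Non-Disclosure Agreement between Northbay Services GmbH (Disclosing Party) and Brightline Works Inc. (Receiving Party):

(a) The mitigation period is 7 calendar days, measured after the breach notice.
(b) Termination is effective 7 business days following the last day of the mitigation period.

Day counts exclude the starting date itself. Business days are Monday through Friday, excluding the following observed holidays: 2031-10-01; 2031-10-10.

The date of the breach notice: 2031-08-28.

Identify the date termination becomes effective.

2031-09-15

The last day of the mitigation period: 7 calendar days after 2031-08-28 is 2031-09-04.
The date termination becomes effective: 7 business days after Thursday, 2031-09-04, skipping weekends — Sep 5, Sep 8, Sep 9, Sep 10, Sep 11, Sep 12, Sep 15 — lands on Monday, 2031-09-15.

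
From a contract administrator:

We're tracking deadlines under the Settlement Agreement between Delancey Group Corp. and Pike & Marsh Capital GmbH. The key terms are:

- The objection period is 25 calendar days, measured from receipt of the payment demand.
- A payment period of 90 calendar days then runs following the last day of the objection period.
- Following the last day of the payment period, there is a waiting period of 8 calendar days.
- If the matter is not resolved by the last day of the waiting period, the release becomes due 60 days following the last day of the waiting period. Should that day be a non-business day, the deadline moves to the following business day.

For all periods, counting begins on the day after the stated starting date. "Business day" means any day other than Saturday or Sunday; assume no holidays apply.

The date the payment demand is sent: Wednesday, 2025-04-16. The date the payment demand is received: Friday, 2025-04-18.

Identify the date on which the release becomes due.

2025-10-20

The last day of the objection period: 25 calendar days after 2025-04-18 is 2025-05-13.
The last day of the payment period: 90 calendar days after 2025-05-13 is 2025-08-11.
Adding 8 calendar days to 2025-08-11 gives 2025-08-19, which is the last day of the waiting period.
Adding 60 calendar days to 2025-08-19 gives 2025-10-18, which is the date on which the release becomes due. That falls on a Saturday, so it rolls to the next business day, Monday, 2025-10-20.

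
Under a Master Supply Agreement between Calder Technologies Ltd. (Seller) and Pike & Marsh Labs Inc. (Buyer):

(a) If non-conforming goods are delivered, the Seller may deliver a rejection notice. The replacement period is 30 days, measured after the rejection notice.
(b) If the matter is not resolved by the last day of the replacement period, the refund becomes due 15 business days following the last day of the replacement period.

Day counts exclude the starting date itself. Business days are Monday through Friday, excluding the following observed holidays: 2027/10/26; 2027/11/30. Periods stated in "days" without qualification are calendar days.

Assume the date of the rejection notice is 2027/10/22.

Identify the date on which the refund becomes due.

The last day of the replacement period: 30 calendar days after 2027/10/22 is 2027/11/21.
The date on which the refund becomes due: 15 business days after Sunday, 2027/11/21, skipping weekends and the listed holiday on Nov 30 — Nov 22, Nov 23, Nov 24, Nov 25, …, Dec 9, Dec 10, Dec 13 — lands on Monday, 2027/12/13.

2027/12/13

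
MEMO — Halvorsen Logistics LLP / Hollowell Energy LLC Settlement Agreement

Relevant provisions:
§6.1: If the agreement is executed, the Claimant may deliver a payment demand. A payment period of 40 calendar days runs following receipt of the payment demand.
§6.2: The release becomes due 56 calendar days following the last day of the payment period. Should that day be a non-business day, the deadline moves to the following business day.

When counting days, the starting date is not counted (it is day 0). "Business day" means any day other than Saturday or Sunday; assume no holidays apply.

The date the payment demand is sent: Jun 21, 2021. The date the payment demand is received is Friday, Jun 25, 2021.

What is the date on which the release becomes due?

Sep 29, 2021

Adding 40 calendar days to Jun 25, 2021 gives Aug 4, 2021, which is the last day of the payment period.
Adding 56 calendar days to Aug 4, 2021 gives Sep 29, 2021, which is the date on which the release becomes due. Sep 29, 2021 is a Wednesday, so no roll-forward applies.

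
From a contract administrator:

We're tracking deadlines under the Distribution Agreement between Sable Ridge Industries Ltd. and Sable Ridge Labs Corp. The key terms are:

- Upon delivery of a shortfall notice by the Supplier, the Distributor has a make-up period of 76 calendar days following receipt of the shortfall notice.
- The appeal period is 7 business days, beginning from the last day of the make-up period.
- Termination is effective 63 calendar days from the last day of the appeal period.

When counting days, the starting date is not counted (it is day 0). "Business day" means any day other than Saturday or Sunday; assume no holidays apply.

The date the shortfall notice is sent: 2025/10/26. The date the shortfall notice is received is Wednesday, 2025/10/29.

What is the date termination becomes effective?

2026/03/26

The last day of the make-up period: 76 calendar days after 2025/10/29 is 2026/01/13.
The last day of the appeal period: counting 7 business days from Tuesday, 2026/01/13 (Jan 14, Jan 15, Jan 16, Jan 19, Jan 20, Jan 21, Jan 22, skipping weekends) reaches Thursday, 2026/01/22.
Adding 63 calendar days to 2026/01/22 gives 2026/03/26, which is the date termination becomes effective.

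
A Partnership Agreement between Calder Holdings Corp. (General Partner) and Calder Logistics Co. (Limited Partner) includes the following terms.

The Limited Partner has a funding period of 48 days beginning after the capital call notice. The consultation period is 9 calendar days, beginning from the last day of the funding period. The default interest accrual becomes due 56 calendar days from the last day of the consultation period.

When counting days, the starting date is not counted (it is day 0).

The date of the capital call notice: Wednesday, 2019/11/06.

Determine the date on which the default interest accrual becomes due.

The last day of the funding period: 2019/11/06 + 48 days = 2019/12/24.
The last day of the consultation period: 2019/12/24 + 9 days = 2020/01/02.
The date on which the default interest accrual becomes due: 2020/01/02 + 56 days = 2020/02/27.

2020/02/27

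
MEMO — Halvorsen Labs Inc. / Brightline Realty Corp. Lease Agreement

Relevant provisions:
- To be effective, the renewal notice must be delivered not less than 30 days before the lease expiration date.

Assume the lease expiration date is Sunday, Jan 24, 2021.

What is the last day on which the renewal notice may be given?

Counting back 30 calendar days from Jan 24, 2021 gives Dec 25, 2020.

Dec 25, 2020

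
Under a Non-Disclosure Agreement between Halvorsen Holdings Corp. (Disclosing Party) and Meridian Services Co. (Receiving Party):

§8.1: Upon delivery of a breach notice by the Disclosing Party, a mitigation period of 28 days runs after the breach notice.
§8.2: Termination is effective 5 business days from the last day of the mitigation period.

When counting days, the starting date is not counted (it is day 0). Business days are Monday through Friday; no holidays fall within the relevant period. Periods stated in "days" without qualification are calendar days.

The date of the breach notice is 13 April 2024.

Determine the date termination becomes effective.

17 May 2024

The last day of the mitigation period: 13 April 2024 + 28 days = 11 May 2024.
The date termination becomes effective: counting 5 business days from Saturday, 11 May 2024 (May 13, May 14, May 15, May 16, May 17, skipping weekends) reaches Friday, 17 May 2024.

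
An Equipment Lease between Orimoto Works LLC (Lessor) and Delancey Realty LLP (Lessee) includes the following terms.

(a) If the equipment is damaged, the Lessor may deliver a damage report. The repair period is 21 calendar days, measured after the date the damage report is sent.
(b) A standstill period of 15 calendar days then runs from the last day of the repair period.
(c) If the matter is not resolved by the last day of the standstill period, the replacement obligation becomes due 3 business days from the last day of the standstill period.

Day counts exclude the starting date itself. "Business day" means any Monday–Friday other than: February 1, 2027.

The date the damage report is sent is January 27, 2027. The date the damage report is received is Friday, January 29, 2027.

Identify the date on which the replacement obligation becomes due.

The last day of the repair period: January 27, 2027 + 21 days = February 17, 2027.
The last day of the standstill period: February 17, 2027 + 15 days = March 4, 2027.
From Thursday, March 4, 2027, 3 business days (Mar 5, Mar 8, Mar 9, skipping weekends) brings us to Tuesday, March 9, 2027, which is the date on which the replacement obligation becomes due.

March 9, 2027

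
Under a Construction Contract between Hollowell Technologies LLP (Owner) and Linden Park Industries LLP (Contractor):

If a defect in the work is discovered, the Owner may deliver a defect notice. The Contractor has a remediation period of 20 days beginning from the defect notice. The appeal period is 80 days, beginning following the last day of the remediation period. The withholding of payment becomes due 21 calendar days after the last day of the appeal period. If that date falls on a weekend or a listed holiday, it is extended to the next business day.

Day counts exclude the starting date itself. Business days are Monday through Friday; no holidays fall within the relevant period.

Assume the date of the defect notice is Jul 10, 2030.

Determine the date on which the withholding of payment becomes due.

Adding 20 calendar days to Jul 10, 2030 gives Jul 30, 2030, which is the last day of the remediation period.
The last day of the appeal period: 80 calendar days after Jul 30, 2030 is Oct 18, 2030.
The date on which the withholding of payment becomes due: 21 calendar days after Oct 18, 2030 is Nov 8, 2030. Nov 8, 2030 is a Friday, so no roll-forward applies.

Nov 8, 2030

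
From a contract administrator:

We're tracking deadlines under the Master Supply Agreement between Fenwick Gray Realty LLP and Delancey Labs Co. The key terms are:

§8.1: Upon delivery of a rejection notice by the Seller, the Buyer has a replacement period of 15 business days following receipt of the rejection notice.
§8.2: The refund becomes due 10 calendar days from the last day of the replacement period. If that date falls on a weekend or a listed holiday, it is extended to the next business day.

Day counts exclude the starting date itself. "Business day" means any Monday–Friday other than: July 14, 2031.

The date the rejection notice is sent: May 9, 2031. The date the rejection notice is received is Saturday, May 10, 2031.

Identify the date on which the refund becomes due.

The last day of the replacement period: 15 business days after Saturday, May 10, 2031, skipping weekends — May 12, May 13, May 14, May 15, …, May 28, May 29, May 30 — lands on Friday, May 30, 2031.
The date on which the refund becomes due: May 30, 2031 + 10 days = June 9, 2031. June 9, 2031 is a Monday and is not a listed holiday, so no roll-forward applies.

June 9, 2031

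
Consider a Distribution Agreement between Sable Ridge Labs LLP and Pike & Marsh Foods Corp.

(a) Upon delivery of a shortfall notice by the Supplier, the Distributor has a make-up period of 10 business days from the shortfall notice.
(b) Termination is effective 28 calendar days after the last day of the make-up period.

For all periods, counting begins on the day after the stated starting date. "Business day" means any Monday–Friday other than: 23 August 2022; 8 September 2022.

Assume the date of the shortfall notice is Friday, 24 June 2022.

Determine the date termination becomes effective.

From Friday, 24 June 2022, 10 business days (Jun 27, Jun 28, Jun 29, Jun 30, Jul 1, Jul 4, Jul 5, Jul 6, Jul 7, Jul 8, skipping weekends) brings us to Friday, 8 July 2022, which is the last day of the make-up period.
The date termination becomes effective: 8 July 2022 + 28 days = 5 August 2022.

5 August 2022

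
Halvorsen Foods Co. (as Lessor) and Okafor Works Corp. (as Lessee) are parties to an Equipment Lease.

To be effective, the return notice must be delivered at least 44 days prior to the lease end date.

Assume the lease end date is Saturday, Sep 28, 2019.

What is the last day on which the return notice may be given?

Aug 15, 2019

Sep 28, 2019 minus 44 days is Aug 15, 2019.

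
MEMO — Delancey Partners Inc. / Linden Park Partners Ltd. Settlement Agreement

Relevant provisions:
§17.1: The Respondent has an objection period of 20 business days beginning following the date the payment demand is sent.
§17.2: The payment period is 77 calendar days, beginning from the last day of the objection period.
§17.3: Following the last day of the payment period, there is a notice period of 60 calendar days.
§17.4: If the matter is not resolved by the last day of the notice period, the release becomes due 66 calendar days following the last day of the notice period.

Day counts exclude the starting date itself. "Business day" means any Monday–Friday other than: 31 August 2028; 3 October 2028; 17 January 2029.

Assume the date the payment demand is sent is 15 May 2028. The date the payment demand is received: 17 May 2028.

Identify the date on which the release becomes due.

The last day of the objection period: counting 20 business days from Monday, 15 May 2028 (May 16, May 17, May 18, May 19, …, Jun 8, Jun 9, Jun 12, skipping weekends) reaches Monday, 12 June 2028.
The last day of the payment period: 77 calendar days after 12 June 2028 is 28 August 2028.
The last day of the notice period: 28 August 2028 + 60 days = 27 October 2028.
The date on which the release becomes due: 27 October 2028 + 66 days = 1 January 2029.

1 January 2029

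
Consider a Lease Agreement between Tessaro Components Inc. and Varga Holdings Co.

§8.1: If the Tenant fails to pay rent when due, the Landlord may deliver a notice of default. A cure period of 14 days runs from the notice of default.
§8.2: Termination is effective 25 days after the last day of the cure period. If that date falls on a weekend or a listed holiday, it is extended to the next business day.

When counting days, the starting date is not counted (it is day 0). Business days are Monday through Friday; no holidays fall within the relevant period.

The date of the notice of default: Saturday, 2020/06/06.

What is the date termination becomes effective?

The last day of the cure period: 14 calendar days after 2020/06/06 is 2020/06/20.
The date termination becomes effective: 25 calendar days after 2020/06/20 is 2020/07/15. 2020/07/15 is a Wednesday, so no roll-forward applies.

2020/07/15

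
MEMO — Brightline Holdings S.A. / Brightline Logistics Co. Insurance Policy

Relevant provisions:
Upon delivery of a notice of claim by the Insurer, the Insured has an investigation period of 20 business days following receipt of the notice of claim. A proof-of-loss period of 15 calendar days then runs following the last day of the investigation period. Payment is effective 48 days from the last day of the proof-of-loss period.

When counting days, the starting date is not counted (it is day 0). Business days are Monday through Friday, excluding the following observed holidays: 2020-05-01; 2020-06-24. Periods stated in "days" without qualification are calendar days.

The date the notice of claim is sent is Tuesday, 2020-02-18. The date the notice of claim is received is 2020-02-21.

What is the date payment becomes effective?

From Friday, 2020-02-21, 20 business days (Feb 24, Feb 25, Feb 26, Feb 27, …, Mar 18, Mar 19, Mar 20, skipping weekends) brings us to Friday, 2020-03-20, which is the last day of the investigation period.
The last day of the proof-of-loss period: 2020-03-20 + 15 days = 2020-04-04.
The date payment becomes effective: 2020-04-04 + 48 days = 2020-05-22.

2020-05-22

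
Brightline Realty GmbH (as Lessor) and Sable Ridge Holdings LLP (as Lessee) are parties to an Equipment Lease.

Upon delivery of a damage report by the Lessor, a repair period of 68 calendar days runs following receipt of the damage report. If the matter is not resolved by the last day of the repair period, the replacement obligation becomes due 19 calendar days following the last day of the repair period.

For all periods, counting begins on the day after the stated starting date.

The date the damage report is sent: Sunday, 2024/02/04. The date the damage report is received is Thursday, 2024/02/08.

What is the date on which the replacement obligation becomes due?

2024/05/05

The last day of the repair period: 68 calendar days after 2024/02/08 is 2024/04/16.
The date on which the replacement obligation becomes due: 19 calendar days after 2024/04/16 is 2024/05/05.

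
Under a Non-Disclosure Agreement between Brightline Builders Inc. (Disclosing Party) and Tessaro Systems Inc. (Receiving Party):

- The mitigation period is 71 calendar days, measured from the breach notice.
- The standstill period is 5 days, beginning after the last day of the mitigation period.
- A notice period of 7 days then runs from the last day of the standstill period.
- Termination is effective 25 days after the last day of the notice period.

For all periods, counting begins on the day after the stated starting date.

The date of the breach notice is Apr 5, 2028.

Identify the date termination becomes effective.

Adding 71 calendar days to Apr 5, 2028 gives Jun 15, 2028, which is the last day of the mitigation period.
The last day of the standstill period: Jun 15, 2028 + 5 days = Jun 20, 2028.
The last day of the notice period: 7 calendar days after Jun 20, 2028 is Jun 27, 2028.
Adding 25 calendar days to Jun 27, 2028 gives Jul 22, 2028, which is the date termination becomes effective.

Jul 22, 2028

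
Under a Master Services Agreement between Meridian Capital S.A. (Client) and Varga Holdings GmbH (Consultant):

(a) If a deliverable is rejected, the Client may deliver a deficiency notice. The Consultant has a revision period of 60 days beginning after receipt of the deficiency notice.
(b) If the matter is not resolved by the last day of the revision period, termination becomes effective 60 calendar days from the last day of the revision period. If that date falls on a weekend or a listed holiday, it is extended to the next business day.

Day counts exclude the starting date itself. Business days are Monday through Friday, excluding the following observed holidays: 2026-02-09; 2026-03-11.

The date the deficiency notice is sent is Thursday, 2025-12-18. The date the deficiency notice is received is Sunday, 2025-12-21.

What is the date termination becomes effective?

Adding 60 calendar days to 2025-12-21 gives 2026-02-19, which is the last day of the revision period.
Adding 60 calendar days to 2026-02-19 gives 2026-04-20, which is the date termination becomes effective. 2026-04-20 is a Monday and is not a listed holiday, so no roll-forward applies.

2026-04-20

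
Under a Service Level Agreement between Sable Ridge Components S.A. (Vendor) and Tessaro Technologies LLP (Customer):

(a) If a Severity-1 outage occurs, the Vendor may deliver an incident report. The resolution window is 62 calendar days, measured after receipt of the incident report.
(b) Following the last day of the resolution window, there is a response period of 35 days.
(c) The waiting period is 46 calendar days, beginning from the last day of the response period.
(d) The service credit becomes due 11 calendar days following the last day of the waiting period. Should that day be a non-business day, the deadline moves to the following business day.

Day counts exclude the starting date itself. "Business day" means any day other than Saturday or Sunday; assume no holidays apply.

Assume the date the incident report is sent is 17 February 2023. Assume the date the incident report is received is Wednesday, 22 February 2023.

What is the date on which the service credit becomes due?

26 July 2023

The last day of the resolution window: 62 calendar days after 22 February 2023 is 25 April 2023.
The last day of the response period: 25 April 2023 + 35 days = 30 May 2023.
Adding 46 calendar days to 30 May 2023 gives 15 July 2023, which is the last day of the waiting period.
The date on which the service credit becomes due: 11 calendar days after 15 July 2023 is 26 July 2023. 26 July 2023 is a Wednesday, so no roll-forward applies.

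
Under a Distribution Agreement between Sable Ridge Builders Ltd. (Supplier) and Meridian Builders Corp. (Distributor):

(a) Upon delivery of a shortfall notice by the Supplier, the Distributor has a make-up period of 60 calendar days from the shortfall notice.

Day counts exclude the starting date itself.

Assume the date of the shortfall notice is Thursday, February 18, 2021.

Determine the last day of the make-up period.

April 19, 2021

Adding 60 calendar days to February 18, 2021 gives April 19, 2021, which is the last day of the make-up period.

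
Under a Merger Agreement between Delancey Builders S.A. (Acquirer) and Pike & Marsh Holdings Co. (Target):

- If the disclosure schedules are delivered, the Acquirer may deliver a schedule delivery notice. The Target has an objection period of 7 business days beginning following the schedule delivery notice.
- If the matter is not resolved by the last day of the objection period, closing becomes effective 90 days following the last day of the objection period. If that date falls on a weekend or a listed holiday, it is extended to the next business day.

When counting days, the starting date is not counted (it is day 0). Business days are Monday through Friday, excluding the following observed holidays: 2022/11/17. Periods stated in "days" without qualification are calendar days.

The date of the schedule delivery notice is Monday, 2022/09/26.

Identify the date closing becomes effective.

2023/01/03

From Monday, 2022/09/26, 7 business days (Sep 27, Sep 28, Sep 29, Sep 30, Oct 3, Oct 4, Oct 5, skipping weekends) brings us to Wednesday, 2022/10/05, which is the last day of the objection period.
Adding 90 calendar days to 2022/10/05 gives 2023/01/03, which is the date closing becomes effective. 2023/01/03 is a Tuesday and is not a listed holiday, so no roll-forward applies.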